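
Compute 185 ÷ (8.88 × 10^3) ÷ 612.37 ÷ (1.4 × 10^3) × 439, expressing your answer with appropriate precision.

185 ÷ (8.88 × 10^3) ÷ 612.37 ÷ (1.4 × 10^3) × 439 = 0.0000106679590693…
Multiplication/division keeps the fewest significant figures: 185 → 3 s.f., 8.88 × 10^3 → 3 s.f., 612.37 → 5 s.f., 1.4 × 10^3 → 2 s.f., 439 → 3 s.f.; limit is 2.
Rounded to 2 significant figures: 1.1 × 10^-5.

1.1 × 10^-5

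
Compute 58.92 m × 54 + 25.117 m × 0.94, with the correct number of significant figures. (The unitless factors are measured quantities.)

3.2 × 10³ m

58.92 × 54 = 3181.68 → 3.2 × 10³ m (2 s.f., last digit at the 10^2 place).
25.117 × 0.94 = 23.60998 → 24 m (2 s.f., last digit at the 10^0 place).
Sum: 3205.28998 m; keep the coarser place, 10^2.
Result: 3.2 × 10³ m.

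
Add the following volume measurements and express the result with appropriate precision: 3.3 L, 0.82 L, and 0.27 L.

4.4 L

3.3 L + 0.82 L + 0.27 L = 4.39 L.
Addition/subtraction keeps the fewest decimal places: 3.3 → 1 decimal place, 0.82 → 2 decimal places, 0.27 → 2 decimal places; limit is 1.
Rounded to 1 decimal place: 4.4 L.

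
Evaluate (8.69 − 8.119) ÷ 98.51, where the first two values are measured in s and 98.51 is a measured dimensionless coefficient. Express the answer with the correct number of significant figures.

8.69 s − 8.119 s = 0.571 s; the difference is limited to 2 decimal places (2 s.f.).
Carrying full precision, 0.571 ÷ 98.51 = 0.00579636585118… s; 98.51 has 4 s.f., so the result keeps min(2, 4) = 2 s.f.
Rounded to 2 significant figures: 0.0058 s.

0.0058 s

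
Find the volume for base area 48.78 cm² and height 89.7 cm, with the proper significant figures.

volume = 48.78 cm² × 89.7 cm = 4375.566 cm³.
48.78 has 4 significant figures; 89.7 has 3.
Division/multiplication keeps the fewest: 3 significant figures.
Rounded: 4.38 × 10^3 cm³.

4.38 × 10^3 cm³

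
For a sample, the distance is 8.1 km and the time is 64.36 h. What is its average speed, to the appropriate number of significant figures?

0.13 km/h

average speed = 8.1 km ÷ 64.36 h = 0.125854568055… km/h.
8.1 has 2 significant figures; 64.36 has 4.
Division/multiplication keeps the fewest: 2 significant figures.
Rounded: 0.13 km/h.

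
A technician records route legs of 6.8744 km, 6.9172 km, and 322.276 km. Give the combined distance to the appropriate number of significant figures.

6.8744 km + 6.9172 km + 322.276 km = 336.0676 km.
Addition/subtraction keeps the fewest decimal places: 6.8744 → 4 decimal places, 6.9172 → 4 decimal places, 322.276 → 3 decimal places; limit is 3.
Rounded to 3 decimal places: 336.068 km.

336.068 km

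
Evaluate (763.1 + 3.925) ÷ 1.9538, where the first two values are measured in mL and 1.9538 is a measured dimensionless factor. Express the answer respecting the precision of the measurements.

763.1 mL + 3.925 mL = 767.025 mL; the sum is limited to 1 decimal place (4 s.f.).
Carrying full precision, 767.025 ÷ 1.9538 = 392.581123964… mL; 1.9538 has 5 s.f., so the result keeps min(4, 5) = 4 s.f.
Rounded to 4 significant figures: 392.6 mL.

392.6 mL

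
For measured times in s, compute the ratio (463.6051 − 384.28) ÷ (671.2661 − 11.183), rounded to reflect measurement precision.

0.1202

463.6051 − 384.28 = 79.3251, limited to 2 d.p. → 4 s.f.; 671.2661 − 11.183 = 660.0831, limited to 3 d.p. → 6 s.f.
Carrying full precision, 79.3251 ÷ 660.0831 = 0.120174414403…; keep min(4, 6) = 4 s.f.
Rounded to 4 significant figures: 0.1202.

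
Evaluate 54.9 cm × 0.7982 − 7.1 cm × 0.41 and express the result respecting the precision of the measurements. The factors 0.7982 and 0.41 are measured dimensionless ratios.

40.9 cm

54.9 × 0.7982 = 43.82118 → 43.8 cm (3 s.f., last digit at the 10^-1 place).
7.1 × 0.41 = 2.911 → 2.9 cm (2 s.f., last digit at the 10^-1 place).
Difference: 40.91018 cm; keep the coarser place, 10^-1.
Result: 40.9 cm.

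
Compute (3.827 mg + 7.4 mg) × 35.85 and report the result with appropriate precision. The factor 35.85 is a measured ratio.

402 mg

3.827 mg + 7.4 mg = 11.227 mg; the sum is limited to 1 decimal place (3 s.f.).
Carrying full precision, 11.227 × 35.85 = 402.48795 mg; 35.85 has 4 s.f., so the result keeps min(3, 4) = 3 s.f.
Rounded to 3 significant figures: 402 mg.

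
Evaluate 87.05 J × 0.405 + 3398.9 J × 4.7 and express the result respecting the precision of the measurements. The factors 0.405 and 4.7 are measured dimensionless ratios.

87.05 × 0.405 = 35.25525 → 35.3 J (3 s.f., last digit at the 10^-1 place).
3398.9 × 4.7 = 15974.83 → 1.6 × 10^4 J (2 s.f., last digit at the 10^3 place).
Sum: 16010.08525 J; keep the coarser place, 10^3.
Result: 1.6 × 10^4 J.

1.6 × 10^4 J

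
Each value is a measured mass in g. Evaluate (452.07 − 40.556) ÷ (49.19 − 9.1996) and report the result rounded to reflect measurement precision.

10.29

452.07 − 40.556 = 411.514, limited to 2 d.p. → 5 s.f.; 49.19 − 9.1996 = 39.9904, limited to 2 d.p. → 4 s.f.
Carrying full precision, 411.514 ÷ 39.9904 = 10.2903196767…; keep min(5, 4) = 4 s.f.
Rounded to 4 significant figures: 10.29.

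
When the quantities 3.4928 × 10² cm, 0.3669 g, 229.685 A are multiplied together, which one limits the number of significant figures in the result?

3.4928 × 10² cm → 5 s.f.; 0.3669 g → 4 s.f.; 229.685 A → 6 s.f.
The fewest is 4 significant figures, from 0.3669 g.

0.3669 g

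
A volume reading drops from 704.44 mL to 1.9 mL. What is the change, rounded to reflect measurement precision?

702.5 mL

704.44 mL − 1.9 mL = 702.54 mL.
Addition/subtraction keeps the fewest decimal places: 704.44 → 2 decimal places, 1.9 → 1 decimal place; limit is 1.
Rounded to 1 decimal place: 702.5 mL.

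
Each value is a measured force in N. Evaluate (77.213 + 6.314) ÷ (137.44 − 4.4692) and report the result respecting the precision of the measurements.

77.213 + 6.314 = 83.527, limited to 3 d.p. → 5 s.f.; 137.44 − 4.4692 = 132.9708, limited to 2 d.p. → 5 s.f.
Carrying full precision, 83.527 ÷ 132.9708 = 0.628160468313…; keep min(5, 5) = 5 s.f.
Rounded to 5 significant figures: 0.62816.

0.62816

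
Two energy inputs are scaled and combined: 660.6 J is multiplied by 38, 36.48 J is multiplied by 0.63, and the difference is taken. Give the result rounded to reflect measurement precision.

2.5 × 10⁴ J

660.6 × 38 = 25102.8 → 2.5 × 10⁴ J (2 s.f., last digit at the 10^3 place).
36.48 × 0.63 = 22.9824 → 23 J (2 s.f., last digit at the 10^0 place).
Difference: 25079.8176 J; keep the coarser place, 10^3.
Result: 2.5 × 10⁴ J.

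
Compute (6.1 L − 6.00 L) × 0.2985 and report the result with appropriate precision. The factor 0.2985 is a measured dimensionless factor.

0.03 L

6.1 L − 6.00 L = 0.10 L; the difference is limited to 1 decimal place (1 s.f.).
Carrying full precision, 0.10 × 0.2985 = 0.02985 L; 0.2985 has 4 s.f., so the result keeps min(1, 4) = 1 s.f.
Rounded to 1 significant figure: 0.03 L.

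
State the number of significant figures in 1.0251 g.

5

1.0251: zeros between nonzero digits are significant.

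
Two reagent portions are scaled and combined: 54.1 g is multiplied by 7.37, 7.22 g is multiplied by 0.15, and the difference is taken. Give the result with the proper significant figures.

398 g

54.1 × 7.37 = 398.717 → 3.99 × 10^2 g (3 s.f., last digit at the 10^0 place).
7.22 × 0.15 = 1.083 → 1.1 g (2 s.f., last digit at the 10^-1 place).
Difference: 397.634 g; keep the coarser place, 10^0.
Result: 398 g.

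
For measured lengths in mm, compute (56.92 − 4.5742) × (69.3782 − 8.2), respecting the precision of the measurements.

3.20 × 10^3 mm²

56.92 − 4.5742 = 52.3458, limited to 2 d.p. → 4 s.f.; 69.3782 − 8.2 = 61.1782, limited to 1 d.p. → 3 s.f.
Carrying full precision, 52.3458 × 61.1782 = 3202.42182156; keep min(4, 3) = 3 s.f.
Rounded to 3 significant figures: 3.20 × 10^3 mm².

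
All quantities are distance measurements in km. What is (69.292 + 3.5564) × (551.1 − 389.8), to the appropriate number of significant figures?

1.175 × 10^4 km²

69.292 + 3.5564 = 72.8484, limited to 3 d.p. → 5 s.f.; 551.1 − 389.8 = 161.3, limited to 1 d.p. → 4 s.f.
Carrying full precision, 72.8484 × 161.3 = 11750.44692; keep min(5, 4) = 4 s.f.
Rounded to 4 significant figures: 1.175 × 10^4 km².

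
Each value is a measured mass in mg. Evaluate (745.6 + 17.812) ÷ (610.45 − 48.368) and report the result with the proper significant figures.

1.358

745.6 + 17.812 = 763.412, limited to 1 d.p. → 4 s.f.; 610.45 − 48.368 = 562.082, limited to 2 d.p. → 5 s.f.
Carrying full precision, 763.412 ÷ 562.082 = 1.35818617212…; keep min(4, 5) = 4 s.f.
Rounded to 4 significant figures: 1.358.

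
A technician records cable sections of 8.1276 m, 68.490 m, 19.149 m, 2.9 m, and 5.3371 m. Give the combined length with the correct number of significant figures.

8.1276 m + 68.490 m + 19.149 m + 2.9 m + 5.3371 m = 104.0037 m.
Addition/subtraction keeps the fewest decimal places: 8.1276 → 4 decimal places, 68.490 → 3 decimal places, 19.149 → 3 decimal places, 2.9 → 1 decimal place, 5.3371 → 4 decimal places; limit is 1.
Rounded to 1 decimal place: 104.0 m.

104.0 m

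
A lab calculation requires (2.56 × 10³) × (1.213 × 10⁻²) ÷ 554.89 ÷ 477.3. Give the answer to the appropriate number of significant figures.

(2.56 × 10³) × (1.213 × 10⁻²) ÷ 554.89 ÷ 477.3 = 0.000117247187461…
Multiplication/division keeps the fewest significant figures: 2.56 × 10³ → 3 s.f., 1.213 × 10⁻² → 4 s.f., 554.89 → 5 s.f., 477.3 → 4 s.f.; limit is 3.
Rounded to 3 significant figures: 1.17 × 10⁻⁴.

1.17 × 10⁻⁴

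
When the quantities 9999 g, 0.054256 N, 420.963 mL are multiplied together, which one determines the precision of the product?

9999 g → 4 s.f.; 0.054256 N → 5 s.f.; 420.963 mL → 6 s.f.
The fewest is 4 significant figures, from 9999 g.

9999 g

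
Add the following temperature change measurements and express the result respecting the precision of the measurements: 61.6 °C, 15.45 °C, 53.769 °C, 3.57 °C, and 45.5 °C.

179.9 °C

61.6 °C + 15.45 °C + 53.769 °C + 3.57 °C + 45.5 °C = 179.889 °C.
Addition/subtraction keeps the fewest decimal places: 61.6 → 1 decimal place, 15.45 → 2 decimal places, 53.769 → 3 decimal places, 3.57 → 2 decimal places, 45.5 → 1 decimal place; limit is 1.
Rounded to 1 decimal place: 179.9 °C.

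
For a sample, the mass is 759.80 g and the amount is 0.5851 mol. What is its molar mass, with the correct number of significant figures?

1299 g/mol

molar mass = 759.80 g ÷ 0.5851 mol = 1298.58143907… g/mol.
759.80 has 5 significant figures; 0.5851 has 4.
Division/multiplication keeps the fewest: 4 significant figures.
Rounded: 1299 g/mol.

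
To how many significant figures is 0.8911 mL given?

0.8911: leading zeros are not significant.

4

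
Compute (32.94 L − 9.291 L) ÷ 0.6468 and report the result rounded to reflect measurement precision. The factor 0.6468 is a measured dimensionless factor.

32.94 L − 9.291 L = 23.649 L; the difference is limited to 2 decimal places (4 s.f.).
Carrying full precision, 23.649 ÷ 0.6468 = 36.5630797774… L; 0.6468 has 4 s.f., so the result keeps min(4, 4) = 4 s.f.
Rounded to 4 significant figures: 36.56 L.

36.56 L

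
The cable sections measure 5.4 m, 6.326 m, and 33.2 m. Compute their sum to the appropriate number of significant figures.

5.4 m + 6.326 m + 33.2 m = 44.926 m.
Addition/subtraction keeps the fewest decimal places: 5.4 → 1 decimal place, 6.326 → 3 decimal places, 33.2 → 1 decimal place; limit is 1.
Rounded to 1 decimal place: 44.9 m.

44.9 m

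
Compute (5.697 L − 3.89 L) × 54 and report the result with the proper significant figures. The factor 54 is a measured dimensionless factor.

98 L

5.697 L − 3.89 L = 1.807 L; the difference is limited to 2 decimal places (3 s.f.).
Carrying full precision, 1.807 × 54 = 97.578 L; 54 has 2 s.f., so the result keeps min(3, 2) = 2 s.f.
Rounded to 2 significant figures: 98 L.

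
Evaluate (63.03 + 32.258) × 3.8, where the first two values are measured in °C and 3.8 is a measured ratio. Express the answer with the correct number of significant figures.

63.03 °C + 32.258 °C = 95.288 °C; the sum is limited to 2 decimal places (4 s.f.).
Carrying full precision, 95.288 × 3.8 = 362.0944 °C; 3.8 has 2 s.f., so the result keeps min(4, 2) = 2 s.f.
Rounded to 2 significant figures: 3.6 × 10² °C.

3.6 × 10² °C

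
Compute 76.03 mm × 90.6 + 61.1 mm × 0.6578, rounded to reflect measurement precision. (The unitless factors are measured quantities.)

76.03 × 90.6 = 6888.318 → 6.89 × 10^3 mm (3 s.f., last digit at the 10^1 place).
61.1 × 0.6578 = 40.19158 → 40.2 mm (3 s.f., last digit at the 10^-1 place).
Sum: 6928.50958 mm; keep the coarser place, 10^1.
Result: 6.93 × 10^3 mm.

6.93 × 10^3 mm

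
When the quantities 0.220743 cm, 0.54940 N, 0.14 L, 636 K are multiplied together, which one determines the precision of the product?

0.220743 cm → 6 s.f.; 0.54940 N → 5 s.f.; 0.14 L → 2 s.f.; 636 K → 3 s.f.
The fewest is 2 significant figures, from 0.14 L.

0.14 L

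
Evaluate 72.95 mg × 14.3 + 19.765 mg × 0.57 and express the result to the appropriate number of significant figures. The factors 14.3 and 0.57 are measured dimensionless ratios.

1.05 × 10^3 mg

72.95 × 14.3 = 1043.185 → 1.04 × 10^3 mg (3 s.f., last digit at the 10^1 place).
19.765 × 0.57 = 11.26605 → 11 mg (2 s.f., last digit at the 10^0 place).
Sum: 1054.45105 mg; keep the coarser place, 10^1.
Result: 1.05 × 10^3 mg.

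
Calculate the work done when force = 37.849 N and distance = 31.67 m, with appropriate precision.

work done = 37.849 N × 31.67 m = 1198.67783 J.
37.849 has 5 significant figures; 31.67 has 4.
Division/multiplication keeps the fewest: 4 significant figures.
Rounded: 1199 J.

1199 J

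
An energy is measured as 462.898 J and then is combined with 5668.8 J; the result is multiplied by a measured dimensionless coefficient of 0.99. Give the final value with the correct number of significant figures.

462.898 J + 5668.8 J = 6131.698 J; the sum is limited to 1 decimal place (5 s.f.).
Carrying full precision, 6131.698 × 0.99 = 6070.38102 J; 0.99 has 2 s.f., so the result keeps min(5, 2) = 2 s.f.
Rounded to 2 significant figures: 6.1 × 10³ J.

6.1 × 10³ J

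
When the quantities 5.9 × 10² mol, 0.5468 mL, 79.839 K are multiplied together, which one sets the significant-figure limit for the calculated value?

5.9 × 10² mol → 2 s.f.; 0.5468 mL → 4 s.f.; 79.839 K → 5 s.f.
The fewest is 2 significant figures, from 5.9 × 10² mol.

5.9 × 10² mol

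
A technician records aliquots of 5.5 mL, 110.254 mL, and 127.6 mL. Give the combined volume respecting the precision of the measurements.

243.4 mL

5.5 mL + 110.254 mL + 127.6 mL = 243.354 mL.
Addition/subtraction keeps the fewest decimal places: 5.5 → 1 decimal place, 110.254 → 3 decimal places, 127.6 → 1 decimal place; limit is 1.
Rounded to 1 decimal place: 243.4 mL.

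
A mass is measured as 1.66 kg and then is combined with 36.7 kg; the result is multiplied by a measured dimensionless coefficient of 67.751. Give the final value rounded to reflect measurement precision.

2.60 × 10^3 kg

1.66 kg + 36.7 kg = 38.36 kg; the sum is limited to 1 decimal place (3 s.f.).
Carrying full precision, 38.36 × 67.751 = 2598.92836 kg; 67.751 has 5 s.f., so the result keeps min(3, 5) = 3 s.f.
Rounded to 3 significant figures: 2.60 × 10^3 kg.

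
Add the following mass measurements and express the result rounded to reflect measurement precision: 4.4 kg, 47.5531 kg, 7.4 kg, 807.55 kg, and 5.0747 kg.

4.4 kg + 47.5531 kg + 7.4 kg + 807.55 kg + 5.0747 kg = 871.9778 kg.
Addition/subtraction keeps the fewest decimal places: 4.4 → 1 decimal place, 47.5531 → 4 decimal places, 7.4 → 1 decimal place, 807.55 → 2 decimal places, 5.0747 → 4 decimal places; limit is 1.
Rounded to 1 decimal place: 872.0 kg.

872.0 kg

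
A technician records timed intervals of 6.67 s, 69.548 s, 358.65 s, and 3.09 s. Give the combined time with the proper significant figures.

6.67 s + 69.548 s + 358.65 s + 3.09 s = 437.958 s.
Addition/subtraction keeps the fewest decimal places: 6.67 → 2 decimal places, 69.548 → 3 decimal places, 358.65 → 2 decimal places, 3.09 → 2 decimal places; limit is 2.
Rounded to 2 decimal places: 437.96 s.

437.96 s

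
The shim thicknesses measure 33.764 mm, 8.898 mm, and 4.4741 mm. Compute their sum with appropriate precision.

33.764 mm + 8.898 mm + 4.4741 mm = 47.1361 mm.
Addition/subtraction keeps the fewest decimal places: 33.764 → 3 decimal places, 8.898 → 3 decimal places, 4.4741 → 4 decimal places; limit is 3.
Rounded to 3 decimal places: 47.136 mm.

47.136 mm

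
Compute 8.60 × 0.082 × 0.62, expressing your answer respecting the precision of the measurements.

8.60 × 0.082 × 0.62 = 0.437224
Multiplication/division keeps the fewest significant figures: 8.60 → 3 s.f., 0.082 → 2 s.f., 0.62 → 2 s.f.; limit is 2.
Rounded to 2 significant figures: 0.44.

0.44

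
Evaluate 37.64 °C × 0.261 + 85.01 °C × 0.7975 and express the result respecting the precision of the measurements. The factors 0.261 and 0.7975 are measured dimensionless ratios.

77.62 °C

37.64 × 0.261 = 9.82404 → 9.82 °C (3 s.f., last digit at the 10^-2 place).
85.01 × 0.7975 = 67.795475 → 67.80 °C (4 s.f., last digit at the 10^-2 place).
Sum: 77.619515 °C; keep the coarser place, 10^-2.
Result: 77.62 °C.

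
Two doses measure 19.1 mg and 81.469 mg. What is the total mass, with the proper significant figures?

19.1 mg + 81.469 mg = 100.569 mg.
Addition/subtraction keeps the fewest decimal places: 19.1 → 1 decimal place, 81.469 → 3 decimal places; limit is 1.
Rounded to 1 decimal place: 100.6 mg.

100.6 mg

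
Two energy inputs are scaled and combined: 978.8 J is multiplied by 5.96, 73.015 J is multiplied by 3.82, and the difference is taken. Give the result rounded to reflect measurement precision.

5.55 × 10³ J

978.8 × 5.96 = 5833.648 → 5.83 × 10³ J (3 s.f., last digit at the 10^1 place).
73.015 × 3.82 = 278.9173 → 279 J (3 s.f., last digit at the 10^0 place).
Difference: 5554.7307 J; keep the coarser place, 10^1.
Result: 5.55 × 10³ J.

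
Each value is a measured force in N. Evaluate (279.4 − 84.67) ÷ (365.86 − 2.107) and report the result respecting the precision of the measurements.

0.5353

279.4 − 84.67 = 194.73, limited to 1 d.p. → 4 s.f.; 365.86 − 2.107 = 363.753, limited to 2 d.p. → 5 s.f.
Carrying full precision, 194.73 ÷ 363.753 = 0.535335791045…; keep min(4, 5) = 4 s.f.
Rounded to 4 significant figures: 0.5353.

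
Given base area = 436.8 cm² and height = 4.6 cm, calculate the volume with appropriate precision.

2.0 × 10^3 cm³

volume = 436.8 cm² × 4.6 cm = 2009.28 cm³.
436.8 has 4 significant figures; 4.6 has 2.
Division/multiplication keeps the fewest: 2 significant figures.
Rounded: 2.0 × 10^3 cm³.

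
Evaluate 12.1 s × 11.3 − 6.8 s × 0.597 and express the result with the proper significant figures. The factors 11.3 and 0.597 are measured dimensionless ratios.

133 s

12.1 × 11.3 = 136.73 → 137 s (3 s.f., last digit at the 10^0 place).
6.8 × 0.597 = 4.0596 → 4.1 s (2 s.f., last digit at the 10^-1 place).
Difference: 132.6704 s; keep the coarser place, 10^0.
Result: 133 s.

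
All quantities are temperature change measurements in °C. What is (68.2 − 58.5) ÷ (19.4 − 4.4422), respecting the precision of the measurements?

68.2 − 58.5 = 9.7, limited to 1 d.p. → 2 s.f.; 19.4 − 4.4422 = 14.9578, limited to 1 d.p. → 3 s.f.
Carrying full precision, 9.7 ÷ 14.9578 = 0.648491088262…; keep min(2, 3) = 2 s.f.
Rounded to 2 significant figures: 0.65.

0.65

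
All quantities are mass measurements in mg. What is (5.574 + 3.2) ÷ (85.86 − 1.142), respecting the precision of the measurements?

0.10

5.574 + 3.2 = 8.774, limited to 1 d.p. → 2 s.f.; 85.86 − 1.142 = 84.718, limited to 2 d.p. → 4 s.f.
Carrying full precision, 8.774 ÷ 84.718 = 0.103567128591…; keep min(2, 4) = 2 s.f.
Rounded to 2 significant figures: 0.10.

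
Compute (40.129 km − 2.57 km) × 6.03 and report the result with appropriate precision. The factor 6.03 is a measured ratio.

226 km

40.129 km − 2.57 km = 37.559 km; the difference is limited to 2 decimal places (4 s.f.).
Carrying full precision, 37.559 × 6.03 = 226.48077 km; 6.03 has 3 s.f., so the result keeps min(4, 3) = 3 s.f.
Rounded to 3 significant figures: 226 km.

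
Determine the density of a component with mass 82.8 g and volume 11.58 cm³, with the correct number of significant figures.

density = 82.8 g ÷ 11.58 cm³ = 7.15025906736… g/cm³.
82.8 has 3 significant figures; 11.58 has 4.
Division/multiplication keeps the fewest: 3 significant figures.
Rounded: 7.15 g/cm³.

7.15 g/cm³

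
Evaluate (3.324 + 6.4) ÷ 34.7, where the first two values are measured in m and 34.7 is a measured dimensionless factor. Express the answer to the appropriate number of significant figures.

3.324 m + 6.4 m = 9.724 m; the sum is limited to 1 decimal place (2 s.f.).
Carrying full precision, 9.724 ÷ 34.7 = 0.28023054755… m; 34.7 has 3 s.f., so the result keeps min(2, 3) = 2 s.f.
Rounded to 2 significant figures: 0.28 m.

0.28 m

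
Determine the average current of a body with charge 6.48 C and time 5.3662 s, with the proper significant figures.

1.21 A

average current = 6.48 C ÷ 5.3662 s = 1.20755842123… A.
6.48 has 3 significant figures; 5.3662 has 5.
Division/multiplication keeps the fewest: 3 significant figures.
Rounded: 1.21 A.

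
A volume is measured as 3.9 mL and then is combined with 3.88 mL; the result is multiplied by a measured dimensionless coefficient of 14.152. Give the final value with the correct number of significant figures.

3.9 mL + 3.88 mL = 7.78 mL; the sum is limited to 1 decimal place (2 s.f.).
Carrying full precision, 7.78 × 14.152 = 110.10256 mL; 14.152 has 5 s.f., so the result keeps min(2, 5) = 2 s.f.
Rounded to 2 significant figures: 1.1 × 10² mL.

1.1 × 10² mL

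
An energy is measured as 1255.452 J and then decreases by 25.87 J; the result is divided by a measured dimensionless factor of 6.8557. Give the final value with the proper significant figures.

1255.452 J − 25.87 J = 1229.582 J; the difference is limited to 2 decimal places (6 s.f.).
Carrying full precision, 1229.582 ÷ 6.8557 = 179.35178027… J; 6.8557 has 5 s.f., so the result keeps min(6, 5) = 5 s.f.
Rounded to 5 significant figures: 179.35 J.

179.35 J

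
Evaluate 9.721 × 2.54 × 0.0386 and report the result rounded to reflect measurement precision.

9.721 × 2.54 × 0.0386 = 0.953085724
Multiplication/division keeps the fewest significant figures: 9.721 → 4 s.f., 2.54 → 3 s.f., 0.0386 → 3 s.f.; limit is 3.
Rounded to 3 significant figures: 0.953.

0.953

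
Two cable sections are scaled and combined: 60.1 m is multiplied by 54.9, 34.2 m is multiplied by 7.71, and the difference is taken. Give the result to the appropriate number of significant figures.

3.04 × 10³ m

60.1 × 54.9 = 3299.49 → 3.30 × 10³ m (3 s.f., last digit at the 10^1 place).
34.2 × 7.71 = 263.682 → 264 m (3 s.f., last digit at the 10^0 place).
Difference: 3035.808 m; keep the coarser place, 10^1.
Result: 3.04 × 10³ m.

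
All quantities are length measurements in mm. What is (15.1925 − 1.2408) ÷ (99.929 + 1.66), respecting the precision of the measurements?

0.13733

15.1925 − 1.2408 = 13.9517, limited to 4 d.p. → 6 s.f.; 99.929 + 1.66 = 101.589, limited to 2 d.p. → 5 s.f.
Carrying full precision, 13.9517 ÷ 101.589 = 0.13733475081…; keep min(6, 5) = 5 s.f.
Rounded to 5 significant figures: 0.13733.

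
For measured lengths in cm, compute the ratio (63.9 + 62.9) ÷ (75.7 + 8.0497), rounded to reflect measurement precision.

1.51

63.9 + 62.9 = 126.8, limited to 1 d.p. → 4 s.f.; 75.7 + 8.0497 = 83.7497, limited to 1 d.p. → 3 s.f.
Carrying full precision, 126.8 ÷ 83.7497 = 1.51403527416…; keep min(4, 3) = 3 s.f.
Rounded to 3 significant figures: 1.51.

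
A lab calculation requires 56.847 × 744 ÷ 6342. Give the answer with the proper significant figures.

56.847 × 744 ÷ 6342 = 6.66890066225…
Multiplication/division keeps the fewest significant figures: 56.847 → 5 s.f., 744 → 3 s.f., 6342 → 4 s.f.; limit is 3.
Rounded to 3 significant figures: 6.67.

6.67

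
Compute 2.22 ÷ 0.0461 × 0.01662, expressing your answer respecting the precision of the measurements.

2.22 ÷ 0.0461 × 0.01662 = 0.800355748373…
Multiplication/division keeps the fewest significant figures: 2.22 → 3 s.f., 0.0461 → 3 s.f., 0.01662 → 4 s.f.; limit is 3.
Rounded to 3 significant figures: 8.00 × 10⁻¹.

8.00 × 10⁻¹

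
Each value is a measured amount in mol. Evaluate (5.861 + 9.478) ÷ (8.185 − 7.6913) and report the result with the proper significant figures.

31.1

5.861 + 9.478 = 15.339, limited to 3 d.p. → 5 s.f.; 8.185 − 7.6913 = 0.4937, limited to 3 d.p. → 3 s.f.
Carrying full precision, 15.339 ÷ 0.4937 = 31.0694753899…; keep min(5, 3) = 3 s.f.
Rounded to 3 significant figures: 31.1.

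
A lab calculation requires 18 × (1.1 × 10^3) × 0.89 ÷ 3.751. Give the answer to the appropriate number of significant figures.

4.7 × 10^3

18 × (1.1 × 10^3) × 0.89 ÷ 3.751 = 4697.94721408…
Multiplication/division keeps the fewest significant figures: 18 → 2 s.f., 1.1 × 10^3 → 2 s.f., 0.89 → 2 s.f., 3.751 → 4 s.f.; limit is 2.
Rounded to 2 significant figures: 4.7 × 10^3.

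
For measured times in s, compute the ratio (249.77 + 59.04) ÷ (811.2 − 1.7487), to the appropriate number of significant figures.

249.77 + 59.04 = 308.81, limited to 2 d.p. → 5 s.f.; 811.2 − 1.7487 = 809.4513, limited to 1 d.p. → 4 s.f.
Carrying full precision, 308.81 ÷ 809.4513 = 0.381505348129…; keep min(5, 4) = 4 s.f.
Rounded to 4 significant figures: 0.3815.

0.3815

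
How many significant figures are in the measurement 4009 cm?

4009: zeros between nonzero digits are significant.

4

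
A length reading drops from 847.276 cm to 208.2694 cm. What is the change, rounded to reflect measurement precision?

639.007 cm

847.276 cm − 208.2694 cm = 639.0066 cm.
Addition/subtraction keeps the fewest decimal places: 847.276 → 3 decimal places, 208.2694 → 4 decimal places; limit is 3.
Rounded to 3 decimal places: 639.007 cm.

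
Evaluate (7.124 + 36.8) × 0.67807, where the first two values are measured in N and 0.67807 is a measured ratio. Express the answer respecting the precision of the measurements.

29.8 N

7.124 N + 36.8 N = 43.924 N; the sum is limited to 1 decimal place (3 s.f.).
Carrying full precision, 43.924 × 0.67807 = 29.78354668 N; 0.67807 has 5 s.f., so the result keeps min(3, 5) = 3 s.f.
Rounded to 3 significant figures: 29.8 N.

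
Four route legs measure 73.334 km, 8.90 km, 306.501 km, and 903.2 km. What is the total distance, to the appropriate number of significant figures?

1291.9 km

73.334 km + 8.90 km + 306.501 km + 903.2 km = 1291.935 km.
Addition/subtraction keeps the fewest decimal places: 73.334 → 3 decimal places, 8.90 → 2 decimal places, 306.501 → 3 decimal places, 903.2 → 1 decimal place; limit is 1.
Rounded to 1 decimal place: 1291.9 km.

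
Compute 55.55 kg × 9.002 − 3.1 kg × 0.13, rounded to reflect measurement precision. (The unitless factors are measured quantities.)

55.55 × 9.002 = 500.0611 → 500.1 kg (4 s.f., last digit at the 10^-1 place).
3.1 × 0.13 = 0.403 → 0.40 kg (2 s.f., last digit at the 10^-2 place).
Difference: 499.6581 kg; keep the coarser place, 10^-1.
Result: 499.7 kg.

499.7 kg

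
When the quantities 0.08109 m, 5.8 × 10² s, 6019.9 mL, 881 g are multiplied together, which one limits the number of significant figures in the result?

5.8 × 10² s

0.08109 m → 4 s.f.; 5.8 × 10² s → 2 s.f.; 6019.9 mL → 5 s.f.; 881 g → 3 s.f.
The fewest is 2 significant figures, from 5.8 × 10² s.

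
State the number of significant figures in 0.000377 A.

3

0.000377: leading zeros are not significant.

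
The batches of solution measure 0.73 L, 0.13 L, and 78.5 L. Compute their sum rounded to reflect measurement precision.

0.73 L + 0.13 L + 78.5 L = 79.36 L.
Addition/subtraction keeps the fewest decimal places: 0.73 → 2 decimal places, 0.13 → 2 decimal places, 78.5 → 1 decimal place; limit is 1.
Rounded to 1 decimal place: 79.4 L.

79.4 L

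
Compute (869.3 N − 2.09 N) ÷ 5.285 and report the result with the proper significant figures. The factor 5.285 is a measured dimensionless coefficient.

164.1 N

869.3 N − 2.09 N = 867.21 N; the difference is limited to 1 decimal place (4 s.f.).
Carrying full precision, 867.21 ÷ 5.285 = 164.088930937… N; 5.285 has 4 s.f., so the result keeps min(4, 4) = 4 s.f.
Rounded to 4 significant figures: 164.1 N.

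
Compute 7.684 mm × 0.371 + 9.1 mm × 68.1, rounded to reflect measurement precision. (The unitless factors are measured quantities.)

6.2 × 10^2 mm

7.684 × 0.371 = 2.850764 → 2.85 mm (3 s.f., last digit at the 10^-2 place).
9.1 × 68.1 = 619.71 → 6.2 × 10^2 mm (2 s.f., last digit at the 10^1 place).
Sum: 622.560764 mm; keep the coarser place, 10^1.
Result: 6.2 × 10^2 mm.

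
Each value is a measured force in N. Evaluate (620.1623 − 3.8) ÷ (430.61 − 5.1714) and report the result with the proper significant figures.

1.449

620.1623 − 3.8 = 616.3623, limited to 1 d.p. → 4 s.f.; 430.61 − 5.1714 = 425.4386, limited to 2 d.p. → 5 s.f.
Carrying full precision, 616.3623 ÷ 425.4386 = 1.44876910558…; keep min(4, 5) = 4 s.f.
Rounded to 4 significant figures: 1.449.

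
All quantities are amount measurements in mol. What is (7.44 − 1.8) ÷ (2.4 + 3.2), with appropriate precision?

7.44 − 1.8 = 5.64, limited to 1 d.p. → 2 s.f.; 2.4 + 3.2 = 5.6, limited to 1 d.p. → 2 s.f.
Carrying full precision, 5.64 ÷ 5.6 = 1.00714285714…; keep min(2, 2) = 2 s.f.
Rounded to 2 significant figures: 1.0.

1.0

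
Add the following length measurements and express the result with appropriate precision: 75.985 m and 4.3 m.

80.3 m

75.985 m + 4.3 m = 80.285 m.
Addition/subtraction keeps the fewest decimal places: 75.985 → 3 decimal places, 4.3 → 1 decimal place; limit is 1.
Rounded to 1 decimal place: 80.3 m.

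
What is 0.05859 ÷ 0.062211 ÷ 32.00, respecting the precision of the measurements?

0.02943

0.05859 ÷ 0.062211 ÷ 32.00 = 0.0294310893572…
Multiplication/division keeps the fewest significant figures: 0.05859 → 4 s.f., 0.062211 → 5 s.f., 32.00 → 4 s.f.; limit is 4.
Rounded to 4 significant figures: 0.02943.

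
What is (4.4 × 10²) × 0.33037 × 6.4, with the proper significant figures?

9.3 × 10²

(4.4 × 10²) × 0.33037 × 6.4 = 930.32192
Multiplication/division keeps the fewest significant figures: 4.4 × 10² → 2 s.f., 0.33037 → 5 s.f., 6.4 → 2 s.f.; limit is 2.
Rounded to 2 significant figures: 9.3 × 10².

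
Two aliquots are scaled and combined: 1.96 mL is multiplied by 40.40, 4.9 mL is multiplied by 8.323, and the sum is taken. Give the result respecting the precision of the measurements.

1.96 × 40.40 = 79.184 → 79.2 mL (3 s.f., last digit at the 10^-1 place).
4.9 × 8.323 = 40.7827 → 41 mL (2 s.f., last digit at the 10^0 place).
Sum: 119.9667 mL; keep the coarser place, 10^0.
Result: 1.20 × 10^2 mL.

1.20 × 10^2 mL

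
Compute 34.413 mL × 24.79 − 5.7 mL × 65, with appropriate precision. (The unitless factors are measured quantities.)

34.413 × 24.79 = 853.09827 → 853.1 mL (4 s.f., last digit at the 10^-1 place).
5.7 × 65 = 370.5 → 3.7 × 10^2 mL (2 s.f., last digit at the 10^1 place).
Difference: 482.59827 mL; keep the coarser place, 10^1.
Result: 4.8 × 10^2 mL.

4.8 × 10^2 mL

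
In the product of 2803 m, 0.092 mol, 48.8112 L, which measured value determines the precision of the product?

0.092 mol

2803 m → 4 s.f.; 0.092 mol → 2 s.f.; 48.8112 L → 6 s.f.
The fewest is 2 significant figures, from 0.092 mol.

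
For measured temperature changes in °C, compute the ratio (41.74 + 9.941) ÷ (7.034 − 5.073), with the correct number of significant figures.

26.35

41.74 + 9.941 = 51.681, limited to 2 d.p. → 4 s.f.; 7.034 − 5.073 = 1.961, limited to 3 d.p. → 4 s.f.
Carrying full precision, 51.681 ÷ 1.961 = 26.3544110148…; keep min(4, 4) = 4 s.f.
Rounded to 4 significant figures: 26.35.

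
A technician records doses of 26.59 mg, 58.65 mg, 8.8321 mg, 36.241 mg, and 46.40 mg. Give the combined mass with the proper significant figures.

176.71 mg

26.59 mg + 58.65 mg + 8.8321 mg + 36.241 mg + 46.40 mg = 176.7131 mg.
Addition/subtraction keeps the fewest decimal places: 26.59 → 2 decimal places, 58.65 → 2 decimal places, 8.8321 → 4 decimal places, 36.241 → 3 decimal places, 46.40 → 2 decimal places; limit is 2.
Rounded to 2 decimal places: 176.71 mg.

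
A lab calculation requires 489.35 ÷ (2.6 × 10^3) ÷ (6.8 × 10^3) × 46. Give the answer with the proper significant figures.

489.35 ÷ (2.6 × 10^3) ÷ (6.8 × 10^3) × 46 = 0.00127319570136…
Multiplication/division keeps the fewest significant figures: 489.35 → 5 s.f., 2.6 × 10^3 → 2 s.f., 6.8 × 10^3 → 2 s.f., 46 → 2 s.f.; limit is 2.
Rounded to 2 significant figures: 0.0013.

0.0013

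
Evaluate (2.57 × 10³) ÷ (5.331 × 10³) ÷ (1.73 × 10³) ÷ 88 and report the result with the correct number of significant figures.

3.2 × 10⁻⁶

(2.57 × 10³) ÷ (5.331 × 10³) ÷ (1.73 × 10³) ÷ 88 = 0.00000316661792293…
Multiplication/division keeps the fewest significant figures: 2.57 × 10³ → 3 s.f., 5.331 × 10³ → 4 s.f., 1.73 × 10³ → 3 s.f., 88 → 2 s.f.; limit is 2.
Rounded to 2 significant figures: 3.2 × 10⁻⁶.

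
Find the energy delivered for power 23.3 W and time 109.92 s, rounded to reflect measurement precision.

energy delivered = 23.3 W × 109.92 s = 2561.136 J.
23.3 has 3 significant figures; 109.92 has 5.
Division/multiplication keeps the fewest: 3 significant figures.
Rounded: 2.56 × 10³ J.

2.56 × 10³ J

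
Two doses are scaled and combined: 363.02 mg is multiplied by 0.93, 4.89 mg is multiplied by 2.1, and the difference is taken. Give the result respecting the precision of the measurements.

3.3 × 10² mg

363.02 × 0.93 = 337.6086 → 3.4 × 10² mg (2 s.f., last digit at the 10^1 place).
4.89 × 2.1 = 10.269 → 1.0 × 10¹ mg (2 s.f., last digit at the 10^0 place).
Difference: 327.3396 mg; keep the coarser place, 10^1.
Result: 3.3 × 10² mg.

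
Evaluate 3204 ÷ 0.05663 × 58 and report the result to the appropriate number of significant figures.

3.3 × 10⁶

3204 ÷ 0.05663 × 58 = 3281511.56631…
Multiplication/division keeps the fewest significant figures: 3204 → 4 s.f., 0.05663 → 4 s.f., 58 → 2 s.f.; limit is 2.
Rounded to 2 significant figures: 3.3 × 10⁶.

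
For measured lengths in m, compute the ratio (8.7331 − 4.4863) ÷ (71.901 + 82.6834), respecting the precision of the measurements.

0.027472

8.7331 − 4.4863 = 4.2468, limited to 4 d.p. → 5 s.f.; 71.901 + 82.6834 = 154.5844, limited to 3 d.p. → 6 s.f.
Carrying full precision, 4.2468 ÷ 154.5844 = 0.0274723710801…; keep min(5, 6) = 5 s.f.
Rounded to 5 significant figures: 0.027472.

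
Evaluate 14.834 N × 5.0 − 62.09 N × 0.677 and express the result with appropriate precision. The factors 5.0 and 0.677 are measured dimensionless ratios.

14.834 × 5.0 = 74.17 → 74 N (2 s.f., last digit at the 10^0 place).
62.09 × 0.677 = 42.03493 → 42.0 N (3 s.f., last digit at the 10^-1 place).
Difference: 32.13507 N; keep the coarser place, 10^0.
Result: 32 N.

32 N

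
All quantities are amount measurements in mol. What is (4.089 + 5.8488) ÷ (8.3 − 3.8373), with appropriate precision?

2.2

4.089 + 5.8488 = 9.9378, limited to 3 d.p. → 4 s.f.; 8.3 − 3.8373 = 4.4627, limited to 1 d.p. → 2 s.f.
Carrying full precision, 9.9378 ÷ 4.4627 = 2.22685818003…; keep min(4, 2) = 2 s.f.
Rounded to 2 significant figures: 2.2.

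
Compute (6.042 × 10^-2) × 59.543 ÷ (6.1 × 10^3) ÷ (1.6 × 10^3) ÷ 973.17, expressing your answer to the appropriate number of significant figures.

3.8 × 10^-10

(6.042 × 10^-2) × 59.543 ÷ (6.1 × 10^3) ÷ (1.6 × 10^3) ÷ 973.17 = 3.78767670619 × 10^-10…
Multiplication/division keeps the fewest significant figures: 6.042 × 10^-2 → 4 s.f., 59.543 → 5 s.f., 6.1 × 10^3 → 2 s.f., 1.6 × 10^3 → 2 s.f., 973.17 → 5 s.f.; limit is 2.
Rounded to 2 significant figures: 3.8 × 10^-10.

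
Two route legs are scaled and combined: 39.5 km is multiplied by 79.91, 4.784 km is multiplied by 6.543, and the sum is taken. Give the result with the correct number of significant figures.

3.19 × 10^3 km

39.5 × 79.91 = 3156.445 → 3.16 × 10^3 km (3 s.f., last digit at the 10^1 place).
4.784 × 6.543 = 31.301712 → 31.30 km (4 s.f., last digit at the 10^-2 place).
Sum: 3187.746712 km; keep the coarser place, 10^1.
Result: 3.19 × 10^3 km.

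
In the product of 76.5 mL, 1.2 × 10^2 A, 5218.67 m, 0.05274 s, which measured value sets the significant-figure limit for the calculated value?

76.5 mL → 3 s.f.; 1.2 × 10^2 A → 2 s.f.; 5218.67 m → 6 s.f.; 0.05274 s → 4 s.f.
The fewest is 2 significant figures, from 1.2 × 10^2 A.

1.2 × 10^2 A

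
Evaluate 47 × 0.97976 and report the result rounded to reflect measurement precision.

47 × 0.97976 = 46.04872
Multiplication/division keeps the fewest significant figures: 47 → 2 s.f., 0.97976 → 5 s.f.; limit is 2.
Rounded to 2 significant figures: 46.

46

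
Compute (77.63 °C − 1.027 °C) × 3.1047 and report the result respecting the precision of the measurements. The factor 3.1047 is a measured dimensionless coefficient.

77.63 °C − 1.027 °C = 76.603 °C; the difference is limited to 2 decimal places (4 s.f.).
Carrying full precision, 76.603 × 3.1047 = 237.8293341 °C; 3.1047 has 5 s.f., so the result keeps min(4, 5) = 4 s.f.
Rounded to 4 significant figures: 2.378 × 10² °C.

2.378 × 10² °C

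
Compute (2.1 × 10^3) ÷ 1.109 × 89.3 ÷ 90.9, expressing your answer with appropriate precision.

1.9 × 10^3

(2.1 × 10^3) ÷ 1.109 × 89.3 ÷ 90.9 = 1860.26718091…
Multiplication/division keeps the fewest significant figures: 2.1 × 10^3 → 2 s.f., 1.109 → 4 s.f., 89.3 → 3 s.f., 90.9 → 3 s.f.; limit is 2.
Rounded to 2 significant figures: 1.9 × 10^3.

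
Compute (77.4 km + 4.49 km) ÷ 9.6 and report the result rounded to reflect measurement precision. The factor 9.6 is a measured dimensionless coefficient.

77.4 km + 4.49 km = 81.89 km; the sum is limited to 1 decimal place (3 s.f.).
Carrying full precision, 81.89 ÷ 9.6 = 8.53020833333… km; 9.6 has 2 s.f., so the result keeps min(3, 2) = 2 s.f.
Rounded to 2 significant figures: 8.5 km.

8.5 km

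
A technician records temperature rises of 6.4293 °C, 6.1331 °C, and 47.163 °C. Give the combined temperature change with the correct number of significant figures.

6.4293 °C + 6.1331 °C + 47.163 °C = 59.7254 °C.
Addition/subtraction keeps the fewest decimal places: 6.4293 → 4 decimal places, 6.1331 → 4 decimal places, 47.163 → 3 decimal places; limit is 3.
Rounded to 3 decimal places: 59.725 °C.

59.725 °C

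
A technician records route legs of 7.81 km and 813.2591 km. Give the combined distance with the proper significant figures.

821.07 km

7.81 km + 813.2591 km = 821.0691 km.
Addition/subtraction keeps the fewest decimal places: 7.81 → 2 decimal places, 813.2591 → 4 decimal places; limit is 2.
Rounded to 2 decimal places: 821.07 km.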